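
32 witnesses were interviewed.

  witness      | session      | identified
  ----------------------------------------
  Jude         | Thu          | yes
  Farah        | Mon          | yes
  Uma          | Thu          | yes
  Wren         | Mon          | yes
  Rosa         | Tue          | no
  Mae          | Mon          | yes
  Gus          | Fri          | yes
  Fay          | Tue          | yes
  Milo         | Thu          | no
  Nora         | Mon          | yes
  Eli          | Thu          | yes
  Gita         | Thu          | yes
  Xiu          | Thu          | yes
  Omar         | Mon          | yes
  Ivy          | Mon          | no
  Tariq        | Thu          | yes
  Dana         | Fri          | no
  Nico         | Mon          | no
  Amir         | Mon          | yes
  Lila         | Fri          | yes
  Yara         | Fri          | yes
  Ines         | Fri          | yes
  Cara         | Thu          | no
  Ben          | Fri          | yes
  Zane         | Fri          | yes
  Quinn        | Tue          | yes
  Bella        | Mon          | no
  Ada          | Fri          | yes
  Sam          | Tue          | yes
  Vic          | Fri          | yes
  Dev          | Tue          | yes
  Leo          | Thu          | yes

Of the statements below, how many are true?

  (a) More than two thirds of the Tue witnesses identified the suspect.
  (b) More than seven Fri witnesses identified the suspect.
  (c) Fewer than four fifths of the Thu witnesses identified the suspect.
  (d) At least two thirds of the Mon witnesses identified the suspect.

4

(a) Tue: |A| = 5, |A ∩ B| = 4; needs |A ∩ B| / |A| > 2/3 — true.
(b) Fri: |A| = 9, |A ∩ B| = 8; needs |A ∩ B| > 7 — true.
(c) Thu: |A| = 9, |A ∩ B| = 7; needs |A ∩ B| / |A| < 4/5 — true.
(d) Mon: |A| = 9, |A ∩ B| = 6; needs |A ∩ B| / |A| ≥ 2/3 — true.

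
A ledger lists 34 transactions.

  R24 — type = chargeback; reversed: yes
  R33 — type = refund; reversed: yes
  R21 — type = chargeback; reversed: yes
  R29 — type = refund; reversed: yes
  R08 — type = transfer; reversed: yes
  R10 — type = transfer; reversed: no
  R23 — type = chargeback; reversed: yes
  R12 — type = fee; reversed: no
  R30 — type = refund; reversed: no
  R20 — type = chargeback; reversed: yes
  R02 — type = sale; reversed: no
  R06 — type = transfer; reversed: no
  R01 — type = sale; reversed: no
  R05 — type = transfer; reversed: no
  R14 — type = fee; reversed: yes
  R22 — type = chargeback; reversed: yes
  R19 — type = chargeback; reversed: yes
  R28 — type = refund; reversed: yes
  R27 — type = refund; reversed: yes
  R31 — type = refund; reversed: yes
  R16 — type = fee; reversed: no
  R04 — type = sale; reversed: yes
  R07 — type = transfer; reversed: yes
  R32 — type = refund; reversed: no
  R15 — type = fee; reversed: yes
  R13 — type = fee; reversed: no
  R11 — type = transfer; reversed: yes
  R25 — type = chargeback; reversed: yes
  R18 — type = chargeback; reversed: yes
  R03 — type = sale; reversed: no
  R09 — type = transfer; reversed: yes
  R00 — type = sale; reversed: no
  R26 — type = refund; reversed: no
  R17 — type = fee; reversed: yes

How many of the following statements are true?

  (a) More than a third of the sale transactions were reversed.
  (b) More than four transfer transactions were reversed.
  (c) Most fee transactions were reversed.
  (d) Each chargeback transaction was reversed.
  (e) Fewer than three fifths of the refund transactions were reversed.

1

(a) sale: |A| = 5, |A ∩ B| = 1; needs |A ∩ B| / |A| > 1/3 — false.
(b) transfer: |A| = 7, |A ∩ B| = 4; needs |A ∩ B| > 4 — false.
(c) fee: |A| = 6, |A ∩ B| = 3; needs |A ∩ B| > |A ∖ B| — false.
(d) chargeback: |A| = 8, |A ∩ B| = 8; needs A ⊆ B, i.e. every element of A is in B (|A ∖ B| = 0) — true.
(e) refund: |A| = 8, |A ∩ B| = 5; needs |A ∩ B| / |A| < 3/5 — false.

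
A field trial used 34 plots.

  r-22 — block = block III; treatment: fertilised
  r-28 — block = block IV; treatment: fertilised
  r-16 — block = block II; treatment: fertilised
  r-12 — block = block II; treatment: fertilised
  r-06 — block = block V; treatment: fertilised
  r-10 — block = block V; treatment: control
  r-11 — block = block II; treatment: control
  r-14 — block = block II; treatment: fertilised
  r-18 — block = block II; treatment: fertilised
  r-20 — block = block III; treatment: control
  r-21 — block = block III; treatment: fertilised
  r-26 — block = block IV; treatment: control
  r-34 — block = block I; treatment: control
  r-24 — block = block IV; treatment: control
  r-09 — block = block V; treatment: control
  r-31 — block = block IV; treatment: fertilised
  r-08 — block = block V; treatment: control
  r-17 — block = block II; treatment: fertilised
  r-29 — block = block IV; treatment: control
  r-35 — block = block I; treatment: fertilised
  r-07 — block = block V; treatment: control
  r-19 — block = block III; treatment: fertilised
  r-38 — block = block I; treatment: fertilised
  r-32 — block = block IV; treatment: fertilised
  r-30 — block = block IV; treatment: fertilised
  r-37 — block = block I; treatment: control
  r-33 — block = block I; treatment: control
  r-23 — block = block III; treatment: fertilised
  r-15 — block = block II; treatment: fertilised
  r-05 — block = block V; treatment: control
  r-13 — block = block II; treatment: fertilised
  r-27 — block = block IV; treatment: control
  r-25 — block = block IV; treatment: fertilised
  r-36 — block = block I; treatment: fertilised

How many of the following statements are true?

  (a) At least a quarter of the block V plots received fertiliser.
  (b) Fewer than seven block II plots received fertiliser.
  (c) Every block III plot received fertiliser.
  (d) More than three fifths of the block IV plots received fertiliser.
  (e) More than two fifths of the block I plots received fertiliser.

(a) block V: |A| = 6, |A ∩ B| = 1; needs |A ∩ B| / |A| ≥ 1/4 — false.
(b) block II: |A| = 8, |A ∩ B| = 7; needs |A ∩ B| < 7 — false.
(c) block III: |A| = 5, |A ∩ B| = 4; needs A ⊆ B, i.e. every element of A is in B (|A ∖ B| = 0) — false.
(d) block IV: |A| = 9, |A ∩ B| = 5; needs |A ∩ B| / |A| > 3/5 — false.
(e) block I: |A| = 6, |A ∩ B| = 3; needs |A ∩ B| / |A| > 2/5 — true.

1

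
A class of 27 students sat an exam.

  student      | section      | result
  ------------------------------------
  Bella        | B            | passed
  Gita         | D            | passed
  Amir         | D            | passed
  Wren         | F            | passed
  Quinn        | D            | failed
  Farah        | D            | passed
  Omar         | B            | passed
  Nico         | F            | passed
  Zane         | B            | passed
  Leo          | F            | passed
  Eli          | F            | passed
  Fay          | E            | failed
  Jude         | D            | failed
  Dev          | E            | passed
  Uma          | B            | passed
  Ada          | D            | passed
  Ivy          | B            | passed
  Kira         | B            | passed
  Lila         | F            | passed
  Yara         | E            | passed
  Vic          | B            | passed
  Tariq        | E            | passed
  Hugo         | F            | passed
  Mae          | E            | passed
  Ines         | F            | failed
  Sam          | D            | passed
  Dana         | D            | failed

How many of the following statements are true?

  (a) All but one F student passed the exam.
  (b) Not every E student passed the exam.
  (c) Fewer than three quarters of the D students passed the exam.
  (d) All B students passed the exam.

(a) F: |A| = 7, |A ∩ B| = 6; needs |A ∖ B| = 1 — true.
(b) E: |A| = 5, |A ∩ B| = 4; needs A ⊄ B (|A ∖ B| ≥ 1) — true.
(c) D: |A| = 8, |A ∩ B| = 5; needs |A ∩ B| / |A| < 3/4 — true.
(d) B: |A| = 7, |A ∩ B| = 7; needs A ⊆ B, i.e. every element of A is in B (|A ∖ B| = 0) — true.

4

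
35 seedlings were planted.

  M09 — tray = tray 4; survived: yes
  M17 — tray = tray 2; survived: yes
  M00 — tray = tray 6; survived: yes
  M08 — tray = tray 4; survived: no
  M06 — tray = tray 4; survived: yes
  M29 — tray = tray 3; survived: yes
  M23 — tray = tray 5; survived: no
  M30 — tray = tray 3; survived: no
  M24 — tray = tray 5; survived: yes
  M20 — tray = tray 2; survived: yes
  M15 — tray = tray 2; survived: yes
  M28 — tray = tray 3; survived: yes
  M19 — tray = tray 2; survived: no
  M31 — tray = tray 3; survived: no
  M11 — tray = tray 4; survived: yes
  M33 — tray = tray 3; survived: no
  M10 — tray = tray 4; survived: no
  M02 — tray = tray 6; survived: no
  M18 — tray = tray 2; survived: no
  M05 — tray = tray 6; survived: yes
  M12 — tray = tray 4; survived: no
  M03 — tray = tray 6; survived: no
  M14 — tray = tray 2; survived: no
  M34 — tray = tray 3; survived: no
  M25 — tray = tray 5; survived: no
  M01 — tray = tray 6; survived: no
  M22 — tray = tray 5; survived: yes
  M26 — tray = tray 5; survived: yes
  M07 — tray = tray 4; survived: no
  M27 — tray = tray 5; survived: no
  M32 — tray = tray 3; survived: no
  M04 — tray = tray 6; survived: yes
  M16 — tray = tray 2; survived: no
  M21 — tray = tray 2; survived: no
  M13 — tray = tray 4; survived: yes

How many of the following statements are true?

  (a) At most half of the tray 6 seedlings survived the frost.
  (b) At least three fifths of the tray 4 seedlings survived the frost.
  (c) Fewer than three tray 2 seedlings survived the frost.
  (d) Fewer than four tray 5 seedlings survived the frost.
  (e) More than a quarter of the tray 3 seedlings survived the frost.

3

(a) tray 6: |A| = 6, |A ∩ B| = 3; needs |A ∩ B| ≤ |A ∖ B| — true.
(b) tray 4: |A| = 8, |A ∩ B| = 4; needs |A ∩ B| / |A| ≥ 3/5 — false.
(c) tray 2: |A| = 8, |A ∩ B| = 3; needs |A ∩ B| < 3 — false.
(d) tray 5: |A| = 6, |A ∩ B| = 3; needs |A ∩ B| < 4 — true.
(e) tray 3: |A| = 7, |A ∩ B| = 2; needs |A ∩ B| / |A| > 1/4 — true.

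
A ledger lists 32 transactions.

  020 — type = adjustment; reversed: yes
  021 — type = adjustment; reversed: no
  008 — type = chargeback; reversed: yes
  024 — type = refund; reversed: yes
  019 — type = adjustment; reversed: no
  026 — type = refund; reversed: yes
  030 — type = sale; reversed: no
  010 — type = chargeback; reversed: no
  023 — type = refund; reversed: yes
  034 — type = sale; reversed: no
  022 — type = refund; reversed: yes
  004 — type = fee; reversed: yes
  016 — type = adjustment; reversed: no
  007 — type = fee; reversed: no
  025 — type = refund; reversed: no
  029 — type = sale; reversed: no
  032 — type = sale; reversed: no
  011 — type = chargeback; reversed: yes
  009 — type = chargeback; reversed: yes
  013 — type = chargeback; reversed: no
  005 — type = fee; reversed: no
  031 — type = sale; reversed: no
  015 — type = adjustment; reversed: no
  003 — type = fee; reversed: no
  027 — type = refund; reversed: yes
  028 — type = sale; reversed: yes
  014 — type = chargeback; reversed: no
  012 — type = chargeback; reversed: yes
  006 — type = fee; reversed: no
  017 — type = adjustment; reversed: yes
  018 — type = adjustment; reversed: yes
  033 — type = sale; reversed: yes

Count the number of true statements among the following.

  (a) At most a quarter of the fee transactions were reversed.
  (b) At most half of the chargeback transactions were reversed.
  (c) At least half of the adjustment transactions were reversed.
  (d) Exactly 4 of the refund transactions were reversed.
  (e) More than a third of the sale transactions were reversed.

(a) fee: |A| = 5, |A ∩ B| = 1; needs |A ∩ B| / |A| ≤ 1/4 — true.
(b) chargeback: |A| = 7, |A ∩ B| = 4; needs |A ∩ B| ≤ |A ∖ B| — false.
(c) adjustment: |A| = 7, |A ∩ B| = 3; needs |A ∩ B| ≥ |A ∖ B| — false.
(d) refund: |A| = 6, |A ∩ B| = 5; needs |A ∩ B| = 4 — false.
(e) sale: |A| = 7, |A ∩ B| = 2; needs |A ∩ B| / |A| > 1/3 — false.

1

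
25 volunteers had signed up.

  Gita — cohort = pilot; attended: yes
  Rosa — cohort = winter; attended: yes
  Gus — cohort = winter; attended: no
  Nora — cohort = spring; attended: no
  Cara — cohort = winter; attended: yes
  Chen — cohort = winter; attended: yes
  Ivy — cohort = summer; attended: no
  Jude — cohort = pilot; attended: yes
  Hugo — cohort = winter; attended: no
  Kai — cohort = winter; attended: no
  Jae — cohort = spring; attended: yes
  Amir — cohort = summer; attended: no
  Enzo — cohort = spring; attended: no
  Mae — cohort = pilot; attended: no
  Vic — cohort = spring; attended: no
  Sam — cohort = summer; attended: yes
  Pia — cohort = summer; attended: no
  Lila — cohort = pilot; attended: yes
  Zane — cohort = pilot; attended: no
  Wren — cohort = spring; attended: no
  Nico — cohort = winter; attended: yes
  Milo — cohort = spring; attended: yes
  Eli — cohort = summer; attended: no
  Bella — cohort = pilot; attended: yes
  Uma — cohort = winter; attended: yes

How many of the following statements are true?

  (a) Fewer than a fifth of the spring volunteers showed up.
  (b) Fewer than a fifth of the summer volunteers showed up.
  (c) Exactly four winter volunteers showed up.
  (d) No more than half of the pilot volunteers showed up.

0

(a) spring: |A| = 6, |A ∩ B| = 2; needs |A ∩ B| / |A| < 1/5 — false.
(b) summer: |A| = 5, |A ∩ B| = 1; needs |A ∩ B| / |A| < 1/5 — false.
(c) winter: |A| = 8, |A ∩ B| = 5; needs |A ∩ B| = 4 — false.
(d) pilot: |A| = 6, |A ∩ B| = 4; needs |A ∩ B| ≤ |A ∖ B| — false.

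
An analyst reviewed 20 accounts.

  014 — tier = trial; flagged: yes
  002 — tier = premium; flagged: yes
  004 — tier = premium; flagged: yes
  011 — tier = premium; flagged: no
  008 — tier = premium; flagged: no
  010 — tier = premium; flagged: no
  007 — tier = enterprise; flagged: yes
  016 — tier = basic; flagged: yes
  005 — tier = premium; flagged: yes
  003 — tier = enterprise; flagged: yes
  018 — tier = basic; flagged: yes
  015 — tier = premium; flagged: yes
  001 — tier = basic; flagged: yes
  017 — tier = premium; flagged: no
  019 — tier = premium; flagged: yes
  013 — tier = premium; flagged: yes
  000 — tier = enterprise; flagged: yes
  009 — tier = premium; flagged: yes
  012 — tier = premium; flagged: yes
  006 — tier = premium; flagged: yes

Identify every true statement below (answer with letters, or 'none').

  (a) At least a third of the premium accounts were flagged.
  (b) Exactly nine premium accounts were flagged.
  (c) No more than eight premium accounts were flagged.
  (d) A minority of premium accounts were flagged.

|A| = 13, |A ∩ B| = 9, |A ∖ B| = 4.
(a) |A ∩ B| / |A| ≥ 1/3: holds.
(b) |A ∩ B| = 9: holds.
(c) |A ∩ B| ≤ 8: fails.
(d) |A ∩ B| < |A ∖ B|: fails.

(a), (b)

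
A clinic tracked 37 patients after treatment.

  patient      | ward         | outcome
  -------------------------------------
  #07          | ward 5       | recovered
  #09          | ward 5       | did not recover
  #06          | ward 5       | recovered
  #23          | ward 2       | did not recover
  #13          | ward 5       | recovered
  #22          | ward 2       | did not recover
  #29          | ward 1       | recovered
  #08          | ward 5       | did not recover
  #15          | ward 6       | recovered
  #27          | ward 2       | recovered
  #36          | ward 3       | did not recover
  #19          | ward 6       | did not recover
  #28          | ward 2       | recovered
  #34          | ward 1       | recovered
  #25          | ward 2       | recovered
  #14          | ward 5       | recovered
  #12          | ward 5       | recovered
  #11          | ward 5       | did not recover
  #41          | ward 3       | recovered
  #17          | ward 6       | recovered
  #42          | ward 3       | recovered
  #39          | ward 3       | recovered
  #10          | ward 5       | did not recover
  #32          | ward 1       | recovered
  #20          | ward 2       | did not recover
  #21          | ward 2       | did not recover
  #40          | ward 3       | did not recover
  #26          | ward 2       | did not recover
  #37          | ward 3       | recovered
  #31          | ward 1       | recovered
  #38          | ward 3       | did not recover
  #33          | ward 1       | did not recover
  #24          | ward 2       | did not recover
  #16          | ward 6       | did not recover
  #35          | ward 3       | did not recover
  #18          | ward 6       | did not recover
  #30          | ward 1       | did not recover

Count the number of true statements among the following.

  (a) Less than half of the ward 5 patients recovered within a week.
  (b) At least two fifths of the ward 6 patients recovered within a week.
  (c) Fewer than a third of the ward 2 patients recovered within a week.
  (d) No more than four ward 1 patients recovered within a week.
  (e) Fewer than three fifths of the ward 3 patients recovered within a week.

(a) ward 5: |A| = 9, |A ∩ B| = 5; needs |A ∩ B| < |A ∖ B| — false.
(b) ward 6: |A| = 5, |A ∩ B| = 2; needs |A ∩ B| / |A| ≥ 2/5 — true.
(c) ward 2: |A| = 9, |A ∩ B| = 3; needs |A ∩ B| / |A| < 1/3 — false.
(d) ward 1: |A| = 6, |A ∩ B| = 4; needs |A ∩ B| ≤ 4 — true.
(e) ward 3: |A| = 8, |A ∩ B| = 4; needs |A ∩ B| / |A| < 3/5 — true.

3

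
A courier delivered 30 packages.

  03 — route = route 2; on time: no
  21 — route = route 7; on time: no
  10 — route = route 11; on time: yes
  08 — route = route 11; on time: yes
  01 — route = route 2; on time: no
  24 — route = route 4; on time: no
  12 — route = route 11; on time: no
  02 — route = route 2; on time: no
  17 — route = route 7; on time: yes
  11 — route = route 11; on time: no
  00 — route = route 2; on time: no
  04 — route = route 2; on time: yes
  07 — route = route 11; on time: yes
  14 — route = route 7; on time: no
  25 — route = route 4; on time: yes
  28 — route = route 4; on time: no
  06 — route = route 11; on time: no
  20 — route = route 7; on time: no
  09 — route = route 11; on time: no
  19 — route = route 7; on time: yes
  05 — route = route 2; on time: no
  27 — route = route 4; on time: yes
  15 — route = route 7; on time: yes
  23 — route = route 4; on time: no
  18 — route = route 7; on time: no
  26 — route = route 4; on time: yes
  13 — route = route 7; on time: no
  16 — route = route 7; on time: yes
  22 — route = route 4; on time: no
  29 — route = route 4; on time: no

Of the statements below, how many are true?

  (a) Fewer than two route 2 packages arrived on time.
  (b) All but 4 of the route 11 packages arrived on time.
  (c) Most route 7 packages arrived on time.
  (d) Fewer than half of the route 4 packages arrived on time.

3

(a) route 2: |A| = 6, |A ∩ B| = 1; needs |A ∩ B| < 2 — true.
(b) route 11: |A| = 7, |A ∩ B| = 3; needs |A ∖ B| = 4 — true.
(c) route 7: |A| = 9, |A ∩ B| = 4; needs |A ∩ B| > |A ∖ B| — false.
(d) route 4: |A| = 8, |A ∩ B| = 3; needs |A ∩ B| < |A ∖ B| — true.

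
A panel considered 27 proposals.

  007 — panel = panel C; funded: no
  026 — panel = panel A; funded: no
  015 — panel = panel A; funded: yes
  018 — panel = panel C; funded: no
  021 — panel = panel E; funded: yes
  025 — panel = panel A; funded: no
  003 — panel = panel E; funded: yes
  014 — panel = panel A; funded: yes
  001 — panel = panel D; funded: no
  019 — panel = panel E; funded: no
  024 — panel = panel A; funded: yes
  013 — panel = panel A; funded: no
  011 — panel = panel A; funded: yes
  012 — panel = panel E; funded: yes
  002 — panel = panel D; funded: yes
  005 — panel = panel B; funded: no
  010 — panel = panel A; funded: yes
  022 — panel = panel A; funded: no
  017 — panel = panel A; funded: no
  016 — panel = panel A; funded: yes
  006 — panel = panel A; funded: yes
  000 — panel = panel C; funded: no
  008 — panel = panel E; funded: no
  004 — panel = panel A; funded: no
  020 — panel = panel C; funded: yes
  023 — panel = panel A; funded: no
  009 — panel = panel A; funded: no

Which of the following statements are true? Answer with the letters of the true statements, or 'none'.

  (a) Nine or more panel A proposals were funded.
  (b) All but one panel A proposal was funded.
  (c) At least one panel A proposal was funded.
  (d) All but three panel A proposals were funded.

(c)

|A| = 15, |A ∩ B| = 7, |A ∖ B| = 8.
(a) |A ∩ B| ≥ 9: fails.
(b) |A ∖ B| = 1: fails.
(c) A ∩ B ≠ ∅ (|A ∩ B| ≥ 1): holds.
(d) |A ∖ B| = 3: fails.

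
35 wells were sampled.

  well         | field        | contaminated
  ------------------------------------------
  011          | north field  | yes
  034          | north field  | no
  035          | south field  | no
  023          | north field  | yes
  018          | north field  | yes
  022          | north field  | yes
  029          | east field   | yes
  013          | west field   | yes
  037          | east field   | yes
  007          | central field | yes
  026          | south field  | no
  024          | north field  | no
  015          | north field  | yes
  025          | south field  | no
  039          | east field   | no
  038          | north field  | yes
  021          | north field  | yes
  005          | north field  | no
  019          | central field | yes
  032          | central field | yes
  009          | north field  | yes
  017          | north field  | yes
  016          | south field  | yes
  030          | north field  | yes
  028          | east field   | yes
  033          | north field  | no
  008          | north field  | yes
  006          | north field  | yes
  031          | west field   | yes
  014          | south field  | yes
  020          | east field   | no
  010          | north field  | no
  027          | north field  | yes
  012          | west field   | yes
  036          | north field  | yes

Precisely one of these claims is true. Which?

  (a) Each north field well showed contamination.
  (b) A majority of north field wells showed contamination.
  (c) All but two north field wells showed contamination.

|A| = 19, |A ∩ B| = 14, |A ∖ B| = 5.
(a) requires A ⊆ B, i.e. every element of A is in B (|A ∖ B| = 0): false.
(b) requires |A ∩ B| > |A ∖ B|: true.
(c) requires |A ∖ B| = 2: false.

(b)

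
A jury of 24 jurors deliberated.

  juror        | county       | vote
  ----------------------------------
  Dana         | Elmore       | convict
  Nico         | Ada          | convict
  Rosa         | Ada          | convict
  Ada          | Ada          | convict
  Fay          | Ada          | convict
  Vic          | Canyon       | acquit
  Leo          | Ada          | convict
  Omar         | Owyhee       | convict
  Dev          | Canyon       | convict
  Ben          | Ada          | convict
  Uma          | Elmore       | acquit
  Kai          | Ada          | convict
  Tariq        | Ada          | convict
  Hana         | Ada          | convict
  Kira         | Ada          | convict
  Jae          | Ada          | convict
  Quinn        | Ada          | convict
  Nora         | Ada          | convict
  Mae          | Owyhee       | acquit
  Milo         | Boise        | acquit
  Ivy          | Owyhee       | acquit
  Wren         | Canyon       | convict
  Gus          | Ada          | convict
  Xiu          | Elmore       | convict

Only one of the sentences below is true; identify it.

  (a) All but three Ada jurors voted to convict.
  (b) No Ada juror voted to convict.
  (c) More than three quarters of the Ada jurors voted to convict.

(c)

|A| = 14, |A ∩ B| = 14, |A ∖ B| = 0.
(a) requires |A ∖ B| = 3: false.
(b) requires A ∩ B = ∅ (|A ∩ B| = 0): false.
(c) requires |A ∩ B| / |A| > 3/4: true.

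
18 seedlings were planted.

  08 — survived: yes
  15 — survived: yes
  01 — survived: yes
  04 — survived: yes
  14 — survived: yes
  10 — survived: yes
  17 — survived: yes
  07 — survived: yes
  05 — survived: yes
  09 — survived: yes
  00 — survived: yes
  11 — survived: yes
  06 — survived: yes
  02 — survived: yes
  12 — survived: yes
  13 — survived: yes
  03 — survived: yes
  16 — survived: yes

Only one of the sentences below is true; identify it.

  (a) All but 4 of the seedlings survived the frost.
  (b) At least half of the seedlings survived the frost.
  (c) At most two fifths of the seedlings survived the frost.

(b)

|A| = 18, |A ∩ B| = 18, |A ∖ B| = 0.
(a) requires |A ∖ B| = 4: false.
(b) requires |A ∩ B| ≥ |A ∖ B|: true.
(c) requires |A ∩ B| / |A| ≤ 2/5: false.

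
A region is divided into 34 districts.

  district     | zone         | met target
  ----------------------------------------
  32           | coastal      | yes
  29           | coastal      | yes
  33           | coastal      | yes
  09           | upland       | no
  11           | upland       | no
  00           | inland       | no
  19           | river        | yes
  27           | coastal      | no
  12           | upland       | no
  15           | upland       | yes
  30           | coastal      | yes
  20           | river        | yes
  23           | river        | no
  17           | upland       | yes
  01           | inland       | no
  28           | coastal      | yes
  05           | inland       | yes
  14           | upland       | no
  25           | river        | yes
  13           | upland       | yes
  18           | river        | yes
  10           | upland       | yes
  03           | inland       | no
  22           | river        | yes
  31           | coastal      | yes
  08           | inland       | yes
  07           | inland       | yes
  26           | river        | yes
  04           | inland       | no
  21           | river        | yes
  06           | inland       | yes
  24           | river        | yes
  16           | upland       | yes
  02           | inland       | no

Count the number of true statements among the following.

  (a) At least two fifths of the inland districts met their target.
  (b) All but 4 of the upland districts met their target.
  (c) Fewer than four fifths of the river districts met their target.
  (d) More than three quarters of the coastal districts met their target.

3

(a) inland: |A| = 9, |A ∩ B| = 4; needs |A ∩ B| / |A| ≥ 2/5 — true.
(b) upland: |A| = 9, |A ∩ B| = 5; needs |A ∖ B| = 4 — true.
(c) river: |A| = 9, |A ∩ B| = 8; needs |A ∩ B| / |A| < 4/5 — false.
(d) coastal: |A| = 7, |A ∩ B| = 6; needs |A ∩ B| / |A| > 3/4 — true.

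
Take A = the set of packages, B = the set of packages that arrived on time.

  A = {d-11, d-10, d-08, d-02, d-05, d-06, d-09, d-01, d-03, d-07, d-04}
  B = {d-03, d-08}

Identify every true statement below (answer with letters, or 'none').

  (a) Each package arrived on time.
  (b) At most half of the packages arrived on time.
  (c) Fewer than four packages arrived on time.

(b), (c)

|A| = 11, |A ∩ B| = 2, |A ∖ B| = 9.
(a) A ⊆ B, i.e. every element of A is in B (|A ∖ B| = 0): fails.
(b) |A ∩ B| ≤ |A ∖ B|: holds.
(c) |A ∩ B| < 4: holds.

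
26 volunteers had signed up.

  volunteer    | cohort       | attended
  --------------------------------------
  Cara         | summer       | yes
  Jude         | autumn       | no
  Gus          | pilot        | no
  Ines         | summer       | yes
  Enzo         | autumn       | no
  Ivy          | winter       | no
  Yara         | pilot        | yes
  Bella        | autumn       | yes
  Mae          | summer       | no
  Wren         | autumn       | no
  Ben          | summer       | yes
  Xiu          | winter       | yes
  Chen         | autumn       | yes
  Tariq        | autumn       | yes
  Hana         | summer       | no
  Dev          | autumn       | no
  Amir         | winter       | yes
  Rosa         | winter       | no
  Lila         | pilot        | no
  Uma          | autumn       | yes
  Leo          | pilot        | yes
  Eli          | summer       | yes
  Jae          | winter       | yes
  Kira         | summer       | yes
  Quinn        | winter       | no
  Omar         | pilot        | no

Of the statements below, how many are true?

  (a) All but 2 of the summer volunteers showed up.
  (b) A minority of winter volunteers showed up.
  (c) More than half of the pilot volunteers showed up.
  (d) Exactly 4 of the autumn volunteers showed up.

(a) summer: |A| = 7, |A ∩ B| = 5; needs |A ∖ B| = 2 — true.
(b) winter: |A| = 6, |A ∩ B| = 3; needs |A ∩ B| < |A ∖ B| — false.
(c) pilot: |A| = 5, |A ∩ B| = 2; needs |A ∩ B| > |A ∖ B| — false.
(d) autumn: |A| = 8, |A ∩ B| = 4; needs |A ∩ B| = 4 — true.

2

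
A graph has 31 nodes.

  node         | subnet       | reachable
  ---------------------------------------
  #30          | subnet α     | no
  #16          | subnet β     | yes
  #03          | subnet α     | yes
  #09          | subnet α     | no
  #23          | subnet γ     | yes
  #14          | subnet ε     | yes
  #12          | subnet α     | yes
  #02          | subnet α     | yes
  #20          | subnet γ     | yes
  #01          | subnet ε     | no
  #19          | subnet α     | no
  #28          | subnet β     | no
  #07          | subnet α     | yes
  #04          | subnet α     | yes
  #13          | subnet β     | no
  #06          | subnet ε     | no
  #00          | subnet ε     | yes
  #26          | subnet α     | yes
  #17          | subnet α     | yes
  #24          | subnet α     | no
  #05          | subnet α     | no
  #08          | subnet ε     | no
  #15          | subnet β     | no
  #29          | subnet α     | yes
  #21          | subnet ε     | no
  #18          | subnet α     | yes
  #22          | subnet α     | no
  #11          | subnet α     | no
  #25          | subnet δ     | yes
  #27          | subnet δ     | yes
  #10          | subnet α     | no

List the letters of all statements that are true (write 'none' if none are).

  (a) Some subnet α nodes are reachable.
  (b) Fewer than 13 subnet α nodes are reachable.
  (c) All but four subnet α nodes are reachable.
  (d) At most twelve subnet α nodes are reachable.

(a), (b), (d)

|A| = 17, |A ∩ B| = 9, |A ∖ B| = 8.
(a) A ∩ B ≠ ∅ (|A ∩ B| ≥ 1): holds.
(b) |A ∩ B| < 13: holds.
(c) |A ∖ B| = 4: fails.
(d) |A ∩ B| ≤ 12: holds.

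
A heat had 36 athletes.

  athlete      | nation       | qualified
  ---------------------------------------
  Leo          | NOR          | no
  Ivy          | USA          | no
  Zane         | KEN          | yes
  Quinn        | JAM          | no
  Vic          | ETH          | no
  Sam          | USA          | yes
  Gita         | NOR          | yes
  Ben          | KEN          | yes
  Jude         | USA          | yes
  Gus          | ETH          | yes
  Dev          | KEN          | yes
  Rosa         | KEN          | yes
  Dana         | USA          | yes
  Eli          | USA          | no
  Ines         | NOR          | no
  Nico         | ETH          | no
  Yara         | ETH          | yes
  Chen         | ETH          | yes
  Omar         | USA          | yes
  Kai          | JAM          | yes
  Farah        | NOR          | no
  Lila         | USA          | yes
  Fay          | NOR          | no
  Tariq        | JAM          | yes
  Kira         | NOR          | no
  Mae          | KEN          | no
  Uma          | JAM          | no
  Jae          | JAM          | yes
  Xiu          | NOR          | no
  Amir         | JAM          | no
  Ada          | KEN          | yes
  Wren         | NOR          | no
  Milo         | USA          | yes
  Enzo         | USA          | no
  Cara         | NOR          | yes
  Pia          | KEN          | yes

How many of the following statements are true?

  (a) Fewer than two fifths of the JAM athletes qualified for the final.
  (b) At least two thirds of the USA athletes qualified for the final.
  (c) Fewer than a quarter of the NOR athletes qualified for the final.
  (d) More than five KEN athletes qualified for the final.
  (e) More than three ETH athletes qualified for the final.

(a) JAM: |A| = 6, |A ∩ B| = 3; needs |A ∩ B| / |A| < 2/5 — false.
(b) USA: |A| = 9, |A ∩ B| = 6; needs |A ∩ B| / |A| ≥ 2/3 — true.
(c) NOR: |A| = 9, |A ∩ B| = 2; needs |A ∩ B| / |A| < 1/4 — true.
(d) KEN: |A| = 7, |A ∩ B| = 6; needs |A ∩ B| > 5 — true.
(e) ETH: |A| = 5, |A ∩ B| = 3; needs |A ∩ B| > 3 — false.

3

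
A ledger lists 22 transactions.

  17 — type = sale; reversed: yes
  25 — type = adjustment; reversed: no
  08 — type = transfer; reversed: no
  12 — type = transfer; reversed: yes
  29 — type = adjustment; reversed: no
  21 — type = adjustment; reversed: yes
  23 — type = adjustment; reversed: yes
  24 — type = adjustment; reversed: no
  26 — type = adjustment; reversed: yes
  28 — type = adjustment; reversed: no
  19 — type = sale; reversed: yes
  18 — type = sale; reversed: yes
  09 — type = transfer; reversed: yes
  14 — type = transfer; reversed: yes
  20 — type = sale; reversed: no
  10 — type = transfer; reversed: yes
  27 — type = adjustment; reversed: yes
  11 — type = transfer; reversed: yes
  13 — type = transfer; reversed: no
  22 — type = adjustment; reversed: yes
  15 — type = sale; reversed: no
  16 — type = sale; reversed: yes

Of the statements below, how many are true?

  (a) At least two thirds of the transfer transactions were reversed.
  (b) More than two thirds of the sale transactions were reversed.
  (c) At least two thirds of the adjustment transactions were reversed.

1

(a) transfer: |A| = 7, |A ∩ B| = 5; needs |A ∩ B| / |A| ≥ 2/3 — true.
(b) sale: |A| = 6, |A ∩ B| = 4; needs |A ∩ B| / |A| > 2/3 — false.
(c) adjustment: |A| = 9, |A ∩ B| = 5; needs |A ∩ B| / |A| ≥ 2/3 — false.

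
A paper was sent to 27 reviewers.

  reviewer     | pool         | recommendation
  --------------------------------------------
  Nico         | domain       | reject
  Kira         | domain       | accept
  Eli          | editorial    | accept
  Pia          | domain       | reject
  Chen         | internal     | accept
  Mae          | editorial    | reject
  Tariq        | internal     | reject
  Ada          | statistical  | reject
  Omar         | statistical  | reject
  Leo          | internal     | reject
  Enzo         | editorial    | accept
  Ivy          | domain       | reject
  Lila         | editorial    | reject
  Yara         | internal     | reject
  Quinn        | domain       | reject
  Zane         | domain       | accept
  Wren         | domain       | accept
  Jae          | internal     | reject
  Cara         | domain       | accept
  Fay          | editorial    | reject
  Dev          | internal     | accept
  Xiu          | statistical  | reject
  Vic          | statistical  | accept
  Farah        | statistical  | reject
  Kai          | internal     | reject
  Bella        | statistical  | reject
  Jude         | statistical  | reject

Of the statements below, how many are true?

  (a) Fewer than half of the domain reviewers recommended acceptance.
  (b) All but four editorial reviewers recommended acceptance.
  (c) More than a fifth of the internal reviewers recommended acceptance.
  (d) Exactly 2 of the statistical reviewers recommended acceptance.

1

(a) domain: |A| = 8, |A ∩ B| = 4; needs |A ∩ B| < |A ∖ B| — false.
(b) editorial: |A| = 5, |A ∩ B| = 2; needs |A ∖ B| = 4 — false.
(c) internal: |A| = 7, |A ∩ B| = 2; needs |A ∩ B| / |A| > 1/5 — true.
(d) statistical: |A| = 7, |A ∩ B| = 1; needs |A ∩ B| = 2 — false.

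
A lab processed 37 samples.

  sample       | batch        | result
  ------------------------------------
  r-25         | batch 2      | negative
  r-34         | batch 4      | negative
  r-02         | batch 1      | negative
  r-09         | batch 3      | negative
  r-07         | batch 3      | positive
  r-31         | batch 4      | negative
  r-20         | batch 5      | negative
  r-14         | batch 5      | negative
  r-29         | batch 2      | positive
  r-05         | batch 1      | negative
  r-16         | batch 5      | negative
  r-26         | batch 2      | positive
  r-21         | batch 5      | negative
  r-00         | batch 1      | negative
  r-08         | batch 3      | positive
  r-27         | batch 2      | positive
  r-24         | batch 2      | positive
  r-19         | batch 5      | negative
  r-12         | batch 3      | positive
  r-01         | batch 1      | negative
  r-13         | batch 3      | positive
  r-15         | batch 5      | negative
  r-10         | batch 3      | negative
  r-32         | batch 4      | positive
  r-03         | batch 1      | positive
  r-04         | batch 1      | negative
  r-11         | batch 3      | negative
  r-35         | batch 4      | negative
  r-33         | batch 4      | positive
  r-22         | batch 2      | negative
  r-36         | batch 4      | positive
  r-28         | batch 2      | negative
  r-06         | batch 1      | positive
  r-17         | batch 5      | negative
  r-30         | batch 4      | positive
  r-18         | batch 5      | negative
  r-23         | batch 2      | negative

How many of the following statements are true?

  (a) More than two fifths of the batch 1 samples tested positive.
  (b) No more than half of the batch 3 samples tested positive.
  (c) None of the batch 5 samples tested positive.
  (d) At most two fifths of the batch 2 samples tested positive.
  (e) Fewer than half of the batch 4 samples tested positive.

1

(a) batch 1: |A| = 7, |A ∩ B| = 2; needs |A ∩ B| / |A| > 2/5 — false.
(b) batch 3: |A| = 7, |A ∩ B| = 4; needs |A ∩ B| ≤ |A ∖ B| — false.
(c) batch 5: |A| = 8, |A ∩ B| = 0; needs A ∩ B = ∅ (|A ∩ B| = 0) — true.
(d) batch 2: |A| = 8, |A ∩ B| = 4; needs |A ∩ B| / |A| ≤ 2/5 — false.
(e) batch 4: |A| = 7, |A ∩ B| = 4; needs |A ∩ B| < |A ∖ B| — false.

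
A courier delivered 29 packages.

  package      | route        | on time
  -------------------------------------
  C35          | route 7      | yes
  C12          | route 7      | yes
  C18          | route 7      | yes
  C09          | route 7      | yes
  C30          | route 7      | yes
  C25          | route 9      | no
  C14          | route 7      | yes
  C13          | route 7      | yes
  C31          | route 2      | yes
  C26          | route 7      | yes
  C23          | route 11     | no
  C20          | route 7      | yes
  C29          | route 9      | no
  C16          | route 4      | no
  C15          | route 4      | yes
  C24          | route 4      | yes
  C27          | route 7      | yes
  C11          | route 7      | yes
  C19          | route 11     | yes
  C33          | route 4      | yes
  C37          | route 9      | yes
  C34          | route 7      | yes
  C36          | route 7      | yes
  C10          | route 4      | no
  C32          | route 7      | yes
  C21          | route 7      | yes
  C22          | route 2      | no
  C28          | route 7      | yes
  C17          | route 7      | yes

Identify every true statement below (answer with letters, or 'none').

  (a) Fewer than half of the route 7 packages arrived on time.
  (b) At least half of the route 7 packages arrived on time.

|A| = 17, |A ∩ B| = 17, |A ∖ B| = 0.
(a) |A ∩ B| < |A ∖ B|: fails.
(b) |A ∩ B| ≥ |A ∖ B|: holds.

(b)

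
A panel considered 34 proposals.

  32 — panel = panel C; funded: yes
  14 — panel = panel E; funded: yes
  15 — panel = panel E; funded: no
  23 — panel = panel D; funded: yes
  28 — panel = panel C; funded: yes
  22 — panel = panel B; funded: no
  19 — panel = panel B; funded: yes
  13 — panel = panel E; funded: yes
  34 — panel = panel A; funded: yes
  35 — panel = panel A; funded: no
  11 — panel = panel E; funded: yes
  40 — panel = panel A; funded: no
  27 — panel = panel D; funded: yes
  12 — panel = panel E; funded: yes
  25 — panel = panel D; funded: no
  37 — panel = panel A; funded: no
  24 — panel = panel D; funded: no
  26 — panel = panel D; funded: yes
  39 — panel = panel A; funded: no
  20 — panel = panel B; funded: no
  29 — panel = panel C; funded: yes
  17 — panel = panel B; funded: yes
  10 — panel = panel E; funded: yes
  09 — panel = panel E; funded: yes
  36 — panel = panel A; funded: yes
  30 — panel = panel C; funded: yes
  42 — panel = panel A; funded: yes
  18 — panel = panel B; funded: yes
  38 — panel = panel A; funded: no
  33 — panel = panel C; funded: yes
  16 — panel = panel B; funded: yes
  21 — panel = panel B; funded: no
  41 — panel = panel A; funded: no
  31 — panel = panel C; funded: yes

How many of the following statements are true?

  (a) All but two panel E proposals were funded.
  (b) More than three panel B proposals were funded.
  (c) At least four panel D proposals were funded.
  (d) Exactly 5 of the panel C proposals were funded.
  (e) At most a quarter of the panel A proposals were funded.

1

(a) panel E: |A| = 7, |A ∩ B| = 6; needs |A ∖ B| = 2 — false.
(b) panel B: |A| = 7, |A ∩ B| = 4; needs |A ∩ B| > 3 — true.
(c) panel D: |A| = 5, |A ∩ B| = 3; needs |A ∩ B| ≥ 4 — false.
(d) panel C: |A| = 6, |A ∩ B| = 6; needs |A ∩ B| = 5 — false.
(e) panel A: |A| = 9, |A ∩ B| = 3; needs |A ∩ B| / |A| ≤ 1/4 — false.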